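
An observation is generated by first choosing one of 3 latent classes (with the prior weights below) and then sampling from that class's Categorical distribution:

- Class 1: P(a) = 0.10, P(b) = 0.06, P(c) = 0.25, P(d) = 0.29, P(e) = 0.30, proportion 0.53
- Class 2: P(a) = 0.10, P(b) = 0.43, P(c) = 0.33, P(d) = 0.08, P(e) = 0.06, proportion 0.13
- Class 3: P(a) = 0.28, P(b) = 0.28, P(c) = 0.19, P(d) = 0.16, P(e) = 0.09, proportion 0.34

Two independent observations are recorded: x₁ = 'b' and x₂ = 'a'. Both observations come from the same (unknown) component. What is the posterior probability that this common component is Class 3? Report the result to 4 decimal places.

Posterior ∝ prior × likelihood, so P(k | x) ∝ P(Z=k) f_k(x); normalise over all components.
Since both observations come from the same component, the likelihood for component k is f_k(x₁)·f_k(x₂).
  p_1 = [0.06] × [0.1] = 0.006
  p_2 = [0.43] × [0.1] = 0.043
  p_3 = [0.28] × [0.28] = 0.0784
Weight by the priors:
  P(Z=1)·p_1 = 0.53 × 0.006 = 0.00318
  P(Z=2)·p_2 = 0.13 × 0.043 = 0.00559
  P(Z=3)·p_3 = 0.34 × 0.0784 = 0.026656
Marginal: 0.00318 + 0.00559 + 0.026656 = 0.035426
P(Class 3 | x₁,x₂) = 0.026656 / 0.035426 ≈ 0.7524

0.7524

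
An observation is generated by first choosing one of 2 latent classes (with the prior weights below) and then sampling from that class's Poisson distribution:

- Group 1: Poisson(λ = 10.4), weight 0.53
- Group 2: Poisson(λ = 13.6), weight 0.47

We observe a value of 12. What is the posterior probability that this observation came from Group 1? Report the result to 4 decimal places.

Posterior ∝ prior × likelihood, so P(k | x) ∝ π_k f_k(x); normalise over all components.
Evaluate each component's likelihood at the observed value:
  f_1 = e^(−10.4)·10.4^12/12! = 0.101719
  f_2 = e^(−13.6)·13.6^12/12! = 0.103687
Unnormalised posteriors:
  π_1·f_1 = 0.53 × 0.101719 = 0.0539109
  π_2·f_2 = 0.47 × 0.103687 = 0.048733
Sum: 0.0539109 + 0.048733 = 0.102644
P(Group 1 | 12) ≈ 0.5252

0.5252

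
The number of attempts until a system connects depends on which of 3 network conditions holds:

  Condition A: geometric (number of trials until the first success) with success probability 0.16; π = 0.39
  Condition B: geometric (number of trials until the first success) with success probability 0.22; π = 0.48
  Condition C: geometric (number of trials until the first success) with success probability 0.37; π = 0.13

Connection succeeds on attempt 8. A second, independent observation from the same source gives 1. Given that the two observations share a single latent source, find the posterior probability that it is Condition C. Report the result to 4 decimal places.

Posterior ∝ prior × likelihood, so P(k | x) ∝ π_k f_k(x); normalise over all components.
Since both observations come from the same component, the likelihood for component k is f_k(x₁)·f_k(x₂).
  p_A = [0.0472145] × [0.16] = 0.00755431
  p_B = [0.0386443] × [0.22] = 0.00850174
  p_C = [0.0145742] × [0.37] = 0.00539246
Prior × likelihood for each component:
  π_A·p_A = 0.39 × 0.00755431 = 0.00294618
  π_B·p_B = 0.48 × 0.00850174 = 0.00408083
  π_C·p_C = 0.13 × 0.00539246 = 0.00070102
Marginal: 0.00294618 + 0.00408083 + 0.00070102 = 0.00772804
P(Condition C | x) ≈ 0.0907

0.0907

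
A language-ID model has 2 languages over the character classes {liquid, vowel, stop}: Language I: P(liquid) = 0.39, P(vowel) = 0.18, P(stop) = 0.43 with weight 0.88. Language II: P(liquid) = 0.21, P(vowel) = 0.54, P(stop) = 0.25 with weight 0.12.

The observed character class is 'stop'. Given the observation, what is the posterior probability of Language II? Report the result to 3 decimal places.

Posterior ∝ prior × likelihood, so P(k | x) ∝ π_k f_k(x); normalise over all components.
Categorical probabilities:
  p_I = 0.43
  p_II = 0.25
Multiply by the mixture weights:
  π_I·p_I = 0.88 × 0.43 = 0.3784
  π_II·p_II = 0.12 × 0.25 = 0.03
Normaliser: 0.3784 + 0.03 = 0.4084
P(Language II | x) = 0.03 / 0.4084 ≈ 0.073

0.073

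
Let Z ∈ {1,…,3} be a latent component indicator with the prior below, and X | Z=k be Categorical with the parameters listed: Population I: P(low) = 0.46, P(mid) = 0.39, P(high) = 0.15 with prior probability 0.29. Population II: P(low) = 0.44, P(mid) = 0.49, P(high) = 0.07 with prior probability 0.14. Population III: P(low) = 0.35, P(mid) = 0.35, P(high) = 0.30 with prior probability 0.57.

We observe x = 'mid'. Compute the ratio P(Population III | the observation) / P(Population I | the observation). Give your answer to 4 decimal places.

The posterior odds equal the prior odds times the likelihood ratio: (w_i/w_j)·(f_i(x)/f_j(x)).
Evaluate each component's likelihood at the observed value:
  f_I = P(mid | comp) = 0.39
  f_II = P(mid | comp) = 0.49
  f_III = P(mid | comp) = 0.35
0.1995 / 0.1131 ≈ 1.7639

1.7639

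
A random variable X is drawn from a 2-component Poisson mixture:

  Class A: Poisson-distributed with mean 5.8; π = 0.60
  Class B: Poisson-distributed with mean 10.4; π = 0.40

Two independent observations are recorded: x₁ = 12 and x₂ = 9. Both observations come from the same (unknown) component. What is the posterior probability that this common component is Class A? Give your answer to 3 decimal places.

0.066

Posterior ∝ prior × likelihood, so P(k | x) ∝ π_k f_k(x); normalise over all components.
Since both observations come from the same component, the likelihood for component k is f_k(x₁)·f_k(x₂).
  f_A = [0.0091599] × [0.0619699] = 0.000567639
  f_B = [0.101719] × [0.119364] = 0.0121416
Unnormalised posteriors:
  π_A·f_A = 0.60 × 0.000567639 = 0.000340583
  π_B·f_B = 0.40 × 0.0121416 = 0.00485663
Evidence: 0.000340583 + 0.00485663 = 0.00519721
Responsibility of Class A: 0.000340583 / 0.00519721 ≈ 0.066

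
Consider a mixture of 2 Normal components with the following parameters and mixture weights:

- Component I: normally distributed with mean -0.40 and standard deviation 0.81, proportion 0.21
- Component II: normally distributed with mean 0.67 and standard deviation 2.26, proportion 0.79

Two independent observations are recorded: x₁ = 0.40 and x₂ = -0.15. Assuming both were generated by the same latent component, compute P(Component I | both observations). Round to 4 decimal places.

0.5658

Apply Bayes' rule: the posterior for each component is proportional to its prior times its likelihood at x.
Since both observations come from the same component, the likelihood for component k is f_k(x₁)·f_k(x₂).
  p_I = [0.302417] × [0.469612] = 0.142019
  p_II = [0.175268] × [0.165278] = 0.0289679
Multiply by the mixture weights:
  P(Z=I)·p_I = 0.21 × 0.142019 = 0.029824
  P(Z=II)·p_II = 0.79 × 0.0289679 = 0.0228846
Denominator: 0.029824 + 0.0228846 = 0.0527086
P(Component I | x) ≈ 0.5658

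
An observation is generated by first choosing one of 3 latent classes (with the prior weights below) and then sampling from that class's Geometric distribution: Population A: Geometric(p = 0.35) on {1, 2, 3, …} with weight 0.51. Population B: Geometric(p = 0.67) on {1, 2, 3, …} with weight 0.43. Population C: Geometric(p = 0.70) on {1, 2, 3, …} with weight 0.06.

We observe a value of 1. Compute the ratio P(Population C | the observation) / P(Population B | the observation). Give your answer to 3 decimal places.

Since P(k|x) ∝ w_k f_k(x), the posterior odds are w_i f_i(x) / (w_j f_j(x)).
Component likelihoods at x = 1:
  p_A = 0.35·(1−0.35)^0 = 0.35·1 = 0.35
  p_B = 0.67·(1−0.67)^0 = 0.67·1 = 0.67
  p_C = 0.70·(1−0.70)^0 = 0.70·1 = 0.7
0.042 / 0.2881 ≈ 0.146

0.146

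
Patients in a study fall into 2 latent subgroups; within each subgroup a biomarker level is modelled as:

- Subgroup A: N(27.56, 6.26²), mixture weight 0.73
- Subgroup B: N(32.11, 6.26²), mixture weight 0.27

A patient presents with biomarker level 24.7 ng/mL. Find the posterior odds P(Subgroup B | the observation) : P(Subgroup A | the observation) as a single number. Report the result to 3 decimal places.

Since P(k|x) ∝ P(Z=k) f_k(x), the posterior odds are P(Z=i) f_i(x) / (P(Z=j) f_j(x)).
Normal densities:
  p_A = 0.0574131
  p_B = 0.0316284
0.00853968 / 0.0419115 ≈ 0.204

0.204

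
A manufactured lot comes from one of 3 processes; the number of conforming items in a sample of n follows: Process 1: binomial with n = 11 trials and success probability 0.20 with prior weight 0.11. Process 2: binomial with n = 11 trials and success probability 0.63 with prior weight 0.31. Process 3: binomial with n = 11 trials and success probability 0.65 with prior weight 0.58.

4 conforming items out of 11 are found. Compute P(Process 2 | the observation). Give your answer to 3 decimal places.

0.309

P(component k | x) = P(Z=k)·f_k(x) / marginal(x), where marginal(x) = Σ_j P(Z=j)·f_j(x).
Component likelihoods at x = 4 conforming items out of 11:
  L_1 = C(11,4)·0.20^4·0.80^7 = 330·0.0016·0.209715 = 0.11073
  L_2 = C(11,4)·0.63^4·0.37^7 = 330·0.15753·0.000949319 = 0.0493501
  L_3 = C(11,4)·0.65^4·0.35^7 = 330·0.178506·0.000643393 = 0.0379004
Weight by the priors:
  P(Z=1)·L_1 = 0.11 × 0.11073 = 0.0121803
  P(Z=2)·L_2 = 0.31 × 0.0493501 = 0.0152985
  P(Z=3)·L_3 = 0.58 × 0.0379004 = 0.0219822
Evidence: 0.0121803 + 0.0152985 + 0.0219822 = 0.049461
P(Process 2 | x) ≈ 0.309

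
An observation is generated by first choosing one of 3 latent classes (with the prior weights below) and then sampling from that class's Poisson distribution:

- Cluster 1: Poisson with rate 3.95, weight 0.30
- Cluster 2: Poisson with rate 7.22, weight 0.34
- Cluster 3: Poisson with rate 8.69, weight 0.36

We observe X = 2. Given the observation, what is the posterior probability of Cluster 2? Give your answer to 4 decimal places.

P(component k | x) = w_k·f_k(x) / marginal(x), where marginal(x) = Σ_j w_j·f_j(x).
Evaluate each component's likelihood at the observed value:
  f_1 = e^(−3.95)·3.95^2/2! = 0.150211
  f_2 = e^(−7.22)·7.22^2/2! = 0.0190738
  f_3 = e^(−8.69)·8.69^2/2! = 0.00635317
Weight by the priors:
  w_1·f_1 = 0.30 × 0.150211 = 0.0450632
  w_2·f_2 = 0.34 × 0.0190738 = 0.00648511
  w_3·f_3 = 0.36 × 0.00635317 = 0.00228714
Denominator: 0.0450632 + 0.00648511 + 0.00228714 = 0.0538355
P(Cluster 2 | x) ≈ 0.1205

0.1205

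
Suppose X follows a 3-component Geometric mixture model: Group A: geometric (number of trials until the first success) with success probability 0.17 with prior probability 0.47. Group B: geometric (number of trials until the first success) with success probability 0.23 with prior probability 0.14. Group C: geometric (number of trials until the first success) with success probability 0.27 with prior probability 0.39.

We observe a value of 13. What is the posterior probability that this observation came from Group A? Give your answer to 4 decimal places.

0.6915

The responsibility of component k is π_k f_k(x) divided by Σ_j π_j f_j(x).
Geometric probabilities:
  L_A = 0.17·(1−0.17)^12 = 0.17·0.10689 = 0.0181713
  L_B = 0.23·(1−0.23)^12 = 0.23·0.0434399 = 0.00999117
  L_C = 0.27·(1−0.27)^12 = 0.27·0.022902 = 0.00618355
Multiply by the mixture weights:
  π_A·L_A = 0.47 × 0.0181713 = 0.00854051
  π_B·L_B = 0.14 × 0.00999117 = 0.00139876
  π_C·L_C = 0.39 × 0.00618355 = 0.00241159
Normaliser: 0.00854051 + 0.00139876 + 0.00241159 = 0.0123509
P(Group A | 13) = 0.00854051 / 0.0123509 ≈ 0.6915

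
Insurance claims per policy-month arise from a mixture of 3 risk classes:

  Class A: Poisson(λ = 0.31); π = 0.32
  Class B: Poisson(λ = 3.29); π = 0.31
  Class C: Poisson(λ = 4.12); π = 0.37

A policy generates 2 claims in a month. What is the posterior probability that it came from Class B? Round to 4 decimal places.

Posterior ∝ prior × likelihood, so P(k | x) ∝ π_k f_k(x); normalise over all components.
Evaluate each component's likelihood at the observed value:
  L_A = 0.0352421
  L_B = 0.20162
  L_C = 0.13787
Weight by the priors:
  π_A·L_A = 0.32 × 0.0352421 = 0.0112775
  π_B·L_B = 0.31 × 0.20162 = 0.0625021
  π_C·L_C = 0.37 × 0.13787 = 0.0510121
Marginal: 0.0112775 + 0.0625021 + 0.0510121 = 0.124792
So the posterior for Class B is 0.0625021 / 0.124792 ≈ 0.5009.

0.5009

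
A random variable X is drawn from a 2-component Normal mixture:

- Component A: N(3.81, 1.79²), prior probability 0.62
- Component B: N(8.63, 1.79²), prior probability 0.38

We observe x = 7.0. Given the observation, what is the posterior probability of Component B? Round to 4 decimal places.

By Bayes' theorem, P(k | x) = w_k f_k(x) / Σ_j w_j f_j(x).
Evaluate each component's likelihood at the observed value:
  f_A = (1/(1.79·√(2π)))·exp(−(7.0−3.81)²/(2·1.79²)) = 0.222873·exp(-1.58798) = 0.0455413
  f_B = (1/(1.79·√(2π)))·exp(−(7.0−8.63)²/(2·1.79²)) = 0.222873·exp(-0.41461) = 0.147229
Unnormalised posteriors:
  w_A·f_A = 0.62 × 0.0455413 = 0.0282356
  w_B·f_B = 0.38 × 0.147229 = 0.0559472
Normaliser: 0.0282356 + 0.0559472 = 0.0841828
P(Component B | 7.0) ≈ 0.6646

0.6646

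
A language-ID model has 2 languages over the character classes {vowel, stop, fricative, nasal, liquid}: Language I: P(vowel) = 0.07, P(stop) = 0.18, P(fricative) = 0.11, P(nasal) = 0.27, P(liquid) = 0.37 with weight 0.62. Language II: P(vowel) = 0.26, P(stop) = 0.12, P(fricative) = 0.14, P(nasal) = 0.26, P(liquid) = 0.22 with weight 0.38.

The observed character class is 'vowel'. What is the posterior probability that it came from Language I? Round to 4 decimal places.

0.3052

The responsibility of component k is π_k f_k(x) divided by Σ_j π_j f_j(x).
Evaluate each component's likelihood at the observed value:
  L_I = 0.07
  L_II = 0.26
Multiply by the mixture weights:
  π_I·L_I = 0.62 × 0.07 = 0.0434
  π_II·L_II = 0.38 × 0.26 = 0.0988
Evidence: 0.0434 + 0.0988 = 0.1422
P(Language I | the observation) = 0.0434 / 0.1422 ≈ 0.3052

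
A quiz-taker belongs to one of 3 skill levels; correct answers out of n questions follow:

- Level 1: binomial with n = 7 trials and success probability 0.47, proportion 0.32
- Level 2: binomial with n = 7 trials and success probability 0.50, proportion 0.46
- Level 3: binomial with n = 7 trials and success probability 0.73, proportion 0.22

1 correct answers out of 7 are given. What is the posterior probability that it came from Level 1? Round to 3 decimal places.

The responsibility of component k is π_k f_k(x) divided by Σ_j π_j f_j(x).
Evaluate each component's likelihood at the observed value:
  f_1 = 0.0729207
  f_2 = 0.0546875
  f_3 = 0.00197972
Unnormalised posteriors:
  π_1·f_1 = 0.32 × 0.0729207 = 0.0233346
  π_2·f_2 = 0.46 × 0.0546875 = 0.0251563
  π_3·f_3 = 0.22 × 0.00197972 = 0.000435538
Normaliser: 0.0233346 + 0.0251563 + 0.000435538 = 0.0489264
Responsibility of Level 1: 0.0233346 / 0.0489264 ≈ 0.477

0.477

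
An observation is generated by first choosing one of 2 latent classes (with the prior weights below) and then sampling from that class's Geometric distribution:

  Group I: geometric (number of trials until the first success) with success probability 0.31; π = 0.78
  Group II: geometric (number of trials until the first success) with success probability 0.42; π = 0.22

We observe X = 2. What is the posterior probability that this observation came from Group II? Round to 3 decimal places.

P(component k | x) = π_k·f_k(x) / marginal(x), where marginal(x) = Σ_j π_j·f_j(x).
Evaluate each component's likelihood at the observed value:
  p_I = 0.31·(1−0.31)^1 = 0.31·0.69 = 0.2139
  p_II = 0.42·(1−0.42)^1 = 0.42·0.58 = 0.2436
Unnormalised posteriors:
  π_I·p_I = 0.78 × 0.2139 = 0.166842
  π_II·p_II = 0.22 × 0.2436 = 0.053592
Sum: 0.166842 + 0.053592 = 0.220434
So the posterior for Group II is 0.053592 / 0.220434 ≈ 0.243.

0.243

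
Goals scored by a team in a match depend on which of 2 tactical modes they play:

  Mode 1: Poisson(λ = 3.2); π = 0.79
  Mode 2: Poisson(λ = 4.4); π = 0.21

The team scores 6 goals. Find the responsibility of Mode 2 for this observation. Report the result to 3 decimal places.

0.351

The responsibility of component k is w_k f_k(x) divided by Σ_j w_j f_j(x).
Component likelihoods at x = 6 goals:
  f_1 = 0.060789
  f_2 = 0.123734
Multiply by the mixture weights:
  w_1·f_1 = 0.79 × 0.060789 = 0.0480233
  w_2·f_2 = 0.21 × 0.123734 = 0.0259841
Marginal: 0.0480233 + 0.0259841 = 0.0740074
P(Mode 2 | x) = 0.0259841 / 0.0740074 ≈ 0.351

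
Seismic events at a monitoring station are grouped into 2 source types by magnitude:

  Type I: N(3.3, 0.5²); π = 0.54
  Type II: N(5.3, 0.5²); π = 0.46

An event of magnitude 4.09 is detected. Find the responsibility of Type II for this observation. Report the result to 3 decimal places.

0.137

P(component k | x) = π_k·f_k(x) / marginal(x), where marginal(x) = Σ_j π_j·f_j(x).
Evaluate each component's likelihood at the observed value:
  f_I = (1/(0.5·√(2π)))·exp(−(4.09−3.3)²/(2·0.5²)) = 0.797885·exp(-1.24820) = 0.22901
  f_II = (1/(0.5·√(2π)))·exp(−(4.09−5.3)²/(2·0.5²)) = 0.797885·exp(-2.92820) = 0.0426814
Multiply by the mixture weights:
  π_I·f_I = 0.54 × 0.22901 = 0.123665
  π_II·f_II = 0.46 × 0.0426814 = 0.0196335
Evidence: 0.123665 + 0.0196335 = 0.143299
Responsibility of Type II: 0.0196335 / 0.143299 ≈ 0.137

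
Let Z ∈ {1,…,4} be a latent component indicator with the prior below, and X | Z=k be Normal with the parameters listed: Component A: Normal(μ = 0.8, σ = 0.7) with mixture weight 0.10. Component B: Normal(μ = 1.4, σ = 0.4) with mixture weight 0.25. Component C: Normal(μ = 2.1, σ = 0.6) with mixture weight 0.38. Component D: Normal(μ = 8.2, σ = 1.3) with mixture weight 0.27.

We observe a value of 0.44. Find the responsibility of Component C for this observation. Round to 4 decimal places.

The responsibility of component k is P(Z=k) f_k(x) divided by Σ_j P(Z=j) f_j(x).
Evaluate each component's likelihood at the observed value:
  f_A = (1/(0.7·√(2π)))·exp(−(0.44−0.8)²/(2·0.7²)) = 0.569918·exp(-0.13224) = 0.49932
  f_B = (1/(0.4·√(2π)))·exp(−(0.44−1.4)²/(2·0.4²)) = 0.997356·exp(-2.88000) = 0.0559863
  f_C = (1/(0.6·√(2π)))·exp(−(0.44−2.1)²/(2·0.6²)) = 0.664904·exp(-3.82722) = 0.014475
  f_D = (1/(1.3·√(2π)))·exp(−(0.44−8.2)²/(2·1.3²)) = 0.306879·exp(-17.81586) = 5.61873e-09
Unnormalised posteriors:
  P(Z=A)·f_A = 0.10 × 0.49932 = 0.049932
  P(Z=B)·f_B = 0.25 × 0.0559863 = 0.0139966
  P(Z=C)·f_C = 0.38 × 0.014475 = 0.00550048
  P(Z=D)·f_D = 0.27 × 5.61873e-09 = 1.51706e-09
Sum: 0.049932 + 0.0139966 + 0.00550048 + 1.51706e-09 = 0.069429
P(Component C | x) ≈ 0.0792

0.0792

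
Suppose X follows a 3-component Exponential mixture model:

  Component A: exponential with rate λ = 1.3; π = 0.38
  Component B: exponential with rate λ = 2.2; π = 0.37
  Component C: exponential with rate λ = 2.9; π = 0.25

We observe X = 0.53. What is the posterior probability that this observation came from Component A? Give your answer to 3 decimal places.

Posterior ∝ prior × likelihood, so P(k | x) ∝ π_k f_k(x); normalise over all components.
Exponential densities:
  L_A = 1.3·e^(−1.3·0.53) = 1.3·e^(−0.6890) = 0.652701
  L_B = 2.2·e^(−2.2·0.53) = 2.2·e^(−1.1660) = 0.685544
  L_C = 2.9·e^(−2.9·0.53) = 2.9·e^(−1.5370) = 0.623573
Multiply by the mixture weights:
  π_A·L_A = 0.38 × 0.652701 = 0.248026
  π_B·L_B = 0.37 × 0.685544 = 0.253651
  π_C·L_C = 0.25 × 0.623573 = 0.155893
Evidence: 0.248026 + 0.253651 + 0.155893 = 0.657571
Responsibility of Component A: 0.248026 / 0.657571 ≈ 0.377

0.377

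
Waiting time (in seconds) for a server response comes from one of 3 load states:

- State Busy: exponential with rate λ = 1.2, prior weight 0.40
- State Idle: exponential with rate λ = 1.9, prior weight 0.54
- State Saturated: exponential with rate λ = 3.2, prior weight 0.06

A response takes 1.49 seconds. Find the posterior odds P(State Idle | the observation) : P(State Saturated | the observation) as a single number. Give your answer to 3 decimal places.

Posterior odds = (w_i f_i(x)) / (w_j f_j(x)); the normalising sum cancels.
Evaluate each component's likelihood at the observed value:
  L_Busy = 0.200753
  L_Idle = 0.112012
  L_Saturated = 0.0271915
0.0604867 / 0.00163149 ≈ 37.074

37.074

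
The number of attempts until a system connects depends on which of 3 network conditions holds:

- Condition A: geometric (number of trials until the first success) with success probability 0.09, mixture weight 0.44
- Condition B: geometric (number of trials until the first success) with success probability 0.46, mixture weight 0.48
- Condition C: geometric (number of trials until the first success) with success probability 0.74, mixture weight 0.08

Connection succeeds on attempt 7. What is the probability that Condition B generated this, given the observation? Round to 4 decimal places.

By Bayes' theorem, P(k | x) = w_k f_k(x) / Σ_j w_j f_j(x).
Component likelihoods at x = 7:
  p_A = 0.0511082
  p_B = 0.0114057
  p_C = 0.000228598
Multiply by the mixture weights:
  w_A·p_A = 0.44 × 0.0511082 = 0.0224876
  w_B·p_B = 0.48 × 0.0114057 = 0.00547472
  w_C·p_C = 0.08 × 0.000228598 = 1.82878e-05
Denominator: 0.0224876 + 0.00547472 + 1.82878e-05 = 0.0279806
Responsibility of Condition B: 0.00547472 / 0.0279806 ≈ 0.1957

0.1957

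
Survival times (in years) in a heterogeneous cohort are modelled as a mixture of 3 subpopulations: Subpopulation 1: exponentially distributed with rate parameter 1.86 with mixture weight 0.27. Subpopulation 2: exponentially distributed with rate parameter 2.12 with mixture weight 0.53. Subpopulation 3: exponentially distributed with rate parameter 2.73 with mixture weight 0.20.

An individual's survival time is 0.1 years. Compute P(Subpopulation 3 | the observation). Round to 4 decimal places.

0.2386

P(component k | x) = π_k·f_k(x) / marginal(x), where marginal(x) = Σ_j π_j·f_j(x).
Component likelihoods at x = 0.1 years:
  p_1 = 1.54431
  p_2 = 1.71501
  p_3 = 2.07778
Unnormalised posteriors:
  π_1·p_1 = 0.27 × 1.54431 = 0.416963
  π_2·p_2 = 0.53 × 1.71501 = 0.908953
  π_3·p_3 = 0.20 × 2.07778 = 0.415557
Denominator: 0.416963 + 0.908953 + 0.415557 = 1.74147
So the posterior for Subpopulation 3 is 0.415557 / 1.74147 ≈ 0.2386.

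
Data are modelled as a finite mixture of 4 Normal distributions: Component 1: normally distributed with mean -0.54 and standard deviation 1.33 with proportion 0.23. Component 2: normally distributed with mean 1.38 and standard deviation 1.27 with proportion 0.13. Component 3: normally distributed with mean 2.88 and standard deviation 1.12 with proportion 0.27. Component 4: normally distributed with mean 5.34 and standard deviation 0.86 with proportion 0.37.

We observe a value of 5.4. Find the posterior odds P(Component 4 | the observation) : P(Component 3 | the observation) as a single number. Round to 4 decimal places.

Posterior odds = (π_i f_i(x)) / (π_j f_j(x)); the normalising sum cancels.
Component likelihoods at x = 5.4:
  L_1 = 1.39863e-05
  L_2 = 0.00209607
  L_3 = 0.028339
  L_4 = 0.462759
0.171221 / 0.00765152 ≈ 22.3773

22.3773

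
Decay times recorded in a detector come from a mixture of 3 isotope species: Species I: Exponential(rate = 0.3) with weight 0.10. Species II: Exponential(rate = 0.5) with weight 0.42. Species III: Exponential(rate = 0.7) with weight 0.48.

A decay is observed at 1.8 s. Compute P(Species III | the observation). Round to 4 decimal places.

0.4809

P(component k | x) = P(Z=k)·f_k(x) / marginal(x), where marginal(x) = Σ_j P(Z=j)·f_j(x).
Evaluate each component's likelihood at the observed value:
  p_I = 0.3·e^(−0.3·1.8) = 0.3·e^(−0.5400) = 0.174824
  p_II = 0.5·e^(−0.5·1.8) = 0.5·e^(−0.9000) = 0.203285
  p_III = 0.7·e^(−0.7·1.8) = 0.7·e^(−1.2600) = 0.198558
Prior × likelihood for each component:
  P(Z=I)·p_I = 0.10 × 0.174824 = 0.0174824
  P(Z=II)·p_II = 0.42 × 0.203285 = 0.0853796
  P(Z=III)·p_III = 0.48 × 0.198558 = 0.0953078
Sum: 0.0174824 + 0.0853796 + 0.0953078 = 0.19817
Responsibility of Species III: 0.0953078 / 0.19817 ≈ 0.4809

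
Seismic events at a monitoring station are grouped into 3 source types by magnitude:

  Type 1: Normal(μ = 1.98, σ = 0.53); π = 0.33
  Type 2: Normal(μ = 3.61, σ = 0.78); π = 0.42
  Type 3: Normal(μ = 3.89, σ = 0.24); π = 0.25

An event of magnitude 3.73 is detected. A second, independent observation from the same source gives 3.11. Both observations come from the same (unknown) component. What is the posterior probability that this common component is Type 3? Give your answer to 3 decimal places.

0.031

The responsibility of component k is P(Z=k) f_k(x) divided by Σ_j P(Z=j) f_j(x).
Since both observations come from the same component, the likelihood for component k is f_k(x₁)·f_k(x₂).
  L_1 = [(1/(0.53·√(2π)))·exp(−(3.73−1.98)²/(2·0.53²)) = 0.752721·exp(-5.45123) = 0.00322995] × [0.0775422] = 0.000250457
  L_2 = [(1/(0.78·√(2π)))·exp(−(3.73−3.61)²/(2·0.78²)) = 0.511464·exp(-0.01183) = 0.505447] × [0.416473] = 0.210505
  L_3 = [(1/(0.24·√(2π)))·exp(−(3.73−3.89)²/(2·0.24²)) = 1.662260·exp(-0.22222) = 1.33103] × [0.00845437] = 0.011253
Weight by the priors:
  P(Z=1)·L_1 = 0.33 × 0.000250457 = 8.26509e-05
  P(Z=2)·L_2 = 0.42 × 0.210505 = 0.0884121
  P(Z=3)·L_3 = 0.25 × 0.011253 = 0.00281326
Marginal: 8.26509e-05 + 0.0884121 + 0.00281326 = 0.091308
P(Type 3 | x) ≈ 0.031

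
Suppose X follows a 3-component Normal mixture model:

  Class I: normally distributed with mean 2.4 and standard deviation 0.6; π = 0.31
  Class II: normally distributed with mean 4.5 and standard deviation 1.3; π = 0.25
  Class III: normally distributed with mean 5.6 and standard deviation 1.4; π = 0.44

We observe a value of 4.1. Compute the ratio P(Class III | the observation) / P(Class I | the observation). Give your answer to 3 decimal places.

The posterior odds equal the prior odds times the likelihood ratio: (P(Z=i)/P(Z=j))·(f_i(x)/f_j(x)).
Component likelihoods at x = 4.1:
  L_I = 0.0120102
  L_II = 0.29269
  L_III = 0.160511
Posterior odds = (P(Z=III)·L_III) / (P(Z=I)·L_I) = (0.44·0.160511) / (0.31·0.0120102) = 0.070625 / 0.00372315 ≈ 18.969

18.969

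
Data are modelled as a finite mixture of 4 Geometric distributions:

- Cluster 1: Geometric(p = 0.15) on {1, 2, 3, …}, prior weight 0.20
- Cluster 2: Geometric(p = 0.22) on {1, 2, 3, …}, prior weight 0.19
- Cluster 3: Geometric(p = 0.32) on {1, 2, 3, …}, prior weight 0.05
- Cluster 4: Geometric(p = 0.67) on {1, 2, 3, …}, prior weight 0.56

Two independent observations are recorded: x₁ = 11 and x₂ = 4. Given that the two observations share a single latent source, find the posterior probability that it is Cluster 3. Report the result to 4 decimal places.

0.0361

The responsibility of component k is π_k f_k(x) divided by Σ_j π_j f_j(x).
Since both observations come from the same component, the likelihood for component k is f_k(x₁)·f_k(x₂).
  p_1 = [0.15·(1−0.15)^10 = 0.15·0.196874 = 0.0295312] × [0.0921187] = 0.00272037
  p_2 = [0.22·(1−0.22)^10 = 0.22·0.0833578 = 0.0183387] × [0.104401] = 0.00191459
  p_3 = [0.32·(1−0.32)^10 = 0.32·0.0211392 = 0.00676455] × [0.100618] = 0.000680637
  p_4 = [0.67·(1−0.67)^10 = 0.67·1.53158e-05 = 1.02616e-05] × [0.0240778] = 2.47076e-07
Prior × likelihood for each component:
  π_1·p_1 = 0.20 × 0.00272037 = 0.000544075
  π_2·p_2 = 0.19 × 0.00191459 = 0.000363772
  π_3·p_3 = 0.05 × 0.000680637 = 3.40319e-05
  π_4·p_4 = 0.56 × 2.47076e-07 = 1.38363e-07
Marginal: 0.000544075 + 0.000363772 + 3.40319e-05 + 1.38363e-07 = 0.000942017
So the posterior for Cluster 3 is 3.40319e-05 / 0.000942017 ≈ 0.0361.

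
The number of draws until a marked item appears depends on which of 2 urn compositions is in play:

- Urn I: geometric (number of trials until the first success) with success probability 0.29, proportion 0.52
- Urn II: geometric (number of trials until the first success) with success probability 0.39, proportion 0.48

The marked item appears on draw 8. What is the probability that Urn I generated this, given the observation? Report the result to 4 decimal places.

P(component k | x) = π_k·f_k(x) / marginal(x), where marginal(x) = Σ_j π_j·f_j(x).
Geometric probabilities:
  p_I = 0.29·(1−0.29)^7 = 0.29·0.0909512 = 0.0263758
  p_II = 0.39·(1−0.39)^7 = 0.39·0.0314274 = 0.0122567
Prior × likelihood for each component:
  π_I·p_I = 0.52 × 0.0263758 = 0.0137154
  π_II·p_II = 0.48 × 0.0122567 = 0.00588321
Normaliser: 0.0137154 + 0.00588321 = 0.0195987
So the posterior for Urn I is 0.0137154 / 0.0195987 ≈ 0.6998.

0.6998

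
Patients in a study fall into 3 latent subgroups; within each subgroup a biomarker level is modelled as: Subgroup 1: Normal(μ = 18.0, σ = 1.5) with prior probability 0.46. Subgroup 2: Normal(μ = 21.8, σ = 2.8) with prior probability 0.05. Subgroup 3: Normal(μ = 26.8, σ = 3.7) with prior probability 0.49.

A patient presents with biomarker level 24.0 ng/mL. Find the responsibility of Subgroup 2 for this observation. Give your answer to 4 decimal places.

0.1164

Posterior ∝ prior × likelihood, so P(k | x) ∝ P(Z=k) f_k(x); normalise over all components.
Evaluate each component's likelihood at the observed value:
  f_1 = (1/(1.5·√(2π)))·exp(−(24.0−18.0)²/(2·1.5²)) = 0.265962·exp(-8.00000) = 8.92202e-05
  f_2 = (1/(2.8·√(2π)))·exp(−(24.0−21.8)²/(2·2.8²)) = 0.142479·exp(-0.30867) = 0.10464
  f_3 = (1/(3.7·√(2π)))·exp(−(24.0−26.8)²/(2·3.7²)) = 0.107822·exp(-0.28634) = 0.0809752
Weight by the priors:
  P(Z=1)·f_1 = 0.46 × 8.92202e-05 = 4.10413e-05
  P(Z=2)·f_2 = 0.05 × 0.10464 = 0.00523199
  P(Z=3)·f_3 = 0.49 × 0.0809752 = 0.0396779
Normaliser: 4.10413e-05 + 0.00523199 + 0.0396779 = 0.0449509
So the posterior for Subgroup 2 is 0.00523199 / 0.0449509 ≈ 0.1164.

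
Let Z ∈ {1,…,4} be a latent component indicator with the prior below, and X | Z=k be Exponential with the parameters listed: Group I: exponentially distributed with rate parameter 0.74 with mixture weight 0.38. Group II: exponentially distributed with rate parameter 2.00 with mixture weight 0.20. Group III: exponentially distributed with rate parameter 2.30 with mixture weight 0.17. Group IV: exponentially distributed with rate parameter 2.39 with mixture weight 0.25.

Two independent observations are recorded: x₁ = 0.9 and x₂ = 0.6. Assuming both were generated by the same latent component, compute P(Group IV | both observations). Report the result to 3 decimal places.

P(component k | x) = π_k·f_k(x) / marginal(x), where marginal(x) = Σ_j π_j·f_j(x).
Since both observations come from the same component, the likelihood for component k is f_k(x₁)·f_k(x₂).
  p_I = [0.380182] × [0.474684] = 0.180466
  p_II = [0.330598] × [0.602388] = 0.199148
  p_III = [0.290227] × [0.578631] = 0.167934
  p_IV = [0.278119] × [0.569665] = 0.158435
Multiply by the mixture weights:
  π_I·p_I = 0.38 × 0.180466 = 0.0685773
  π_II·p_II = 0.20 × 0.199148 = 0.0398297
  π_III·p_III = 0.17 × 0.167934 = 0.0285489
  π_IV·p_IV = 0.25 × 0.158435 = 0.0396087
Sum: 0.0685773 + 0.0398297 + 0.0285489 + 0.0396087 = 0.176564
P(Group IV | x) ≈ 0.224

0.224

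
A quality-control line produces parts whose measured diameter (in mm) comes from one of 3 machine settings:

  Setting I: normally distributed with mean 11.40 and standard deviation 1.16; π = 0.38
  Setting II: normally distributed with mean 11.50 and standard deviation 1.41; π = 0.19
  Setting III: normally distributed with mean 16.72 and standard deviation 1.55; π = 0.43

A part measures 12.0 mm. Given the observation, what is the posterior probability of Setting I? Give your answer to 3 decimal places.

By Bayes' theorem, P(k | x) = π_k f_k(x) / Σ_j π_j f_j(x).
Component likelihoods at x = 12.0 mm:
  L_I = 0.300855
  L_II = 0.265696
  L_III = 0.00249442
Prior × likelihood for each component:
  π_I·L_I = 0.38 × 0.300855 = 0.114325
  π_II·L_II = 0.19 × 0.265696 = 0.0504822
  π_III·L_III = 0.43 × 0.00249442 = 0.0010726
Evidence: 0.114325 + 0.0504822 + 0.0010726 = 0.16588
P(Setting I | data) = 0.114325 / 0.16588 ≈ 0.689

0.689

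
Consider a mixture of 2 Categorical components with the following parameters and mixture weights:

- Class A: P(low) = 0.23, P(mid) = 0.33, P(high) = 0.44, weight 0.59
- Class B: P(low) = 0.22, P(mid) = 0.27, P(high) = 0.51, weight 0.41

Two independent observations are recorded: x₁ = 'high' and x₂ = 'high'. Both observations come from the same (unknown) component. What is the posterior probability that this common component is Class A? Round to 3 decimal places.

0.517

Posterior ∝ prior × likelihood, so P(k | x) ∝ π_k f_k(x); normalise over all components.
Since both observations come from the same component, the likelihood for component k is f_k(x₁)·f_k(x₂).
  f_A = [0.44] × [0.44] = 0.1936
  f_B = [0.51] × [0.51] = 0.2601
Prior × likelihood for each component:
  π_A·f_A = 0.59 × 0.1936 = 0.114224
  π_B·f_B = 0.41 × 0.2601 = 0.106641
Normaliser: 0.114224 + 0.106641 = 0.220865
P(Class A | x₁,x₂) ≈ 0.517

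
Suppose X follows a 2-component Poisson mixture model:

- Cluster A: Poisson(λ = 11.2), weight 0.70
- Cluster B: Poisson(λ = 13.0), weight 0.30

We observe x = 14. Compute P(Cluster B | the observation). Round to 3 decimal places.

0.363

Apply Bayes' rule: the posterior for each component is proportional to its prior times its likelihood at x.
Evaluate each component's likelihood at the observed value:
  L_A = e^(−11.2)·11.2^14/14! = 0.0766559
  L_B = e^(−13.0)·13.0^14/14! = 0.102087
Prior × likelihood for each component:
  w_A·L_A = 0.70 × 0.0766559 = 0.0536592
  w_B·L_B = 0.30 × 0.102087 = 0.0306261
Marginal: 0.0536592 + 0.0306261 = 0.0842852
P(Cluster B | x) = 0.0306261 / 0.0842852 ≈ 0.363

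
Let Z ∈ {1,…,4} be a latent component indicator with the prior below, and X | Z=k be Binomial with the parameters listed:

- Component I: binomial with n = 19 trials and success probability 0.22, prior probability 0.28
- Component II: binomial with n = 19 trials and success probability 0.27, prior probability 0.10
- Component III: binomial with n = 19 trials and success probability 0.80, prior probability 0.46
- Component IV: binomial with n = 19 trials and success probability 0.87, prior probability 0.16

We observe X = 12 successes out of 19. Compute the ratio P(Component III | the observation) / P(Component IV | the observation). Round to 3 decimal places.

The posterior odds equal the prior odds times the likelihood ratio: (P(Z=i)/P(Z=j))·(f_i(x)/f_j(x)).
Evaluate each component's likelihood at the observed value:
  L_I = C(19,12)·0.22^12·0.78^7 = 50388·1.2855e-08·0.175656 = 0.000113779
  L_II = C(19,12)·0.27^12·0.73^7 = 50388·1.50095e-07·0.110474 = 0.000835511
  L_III = C(19,12)·0.80^12·0.20^7 = 50388·0.0687195·1.28e-05 = 0.0443218
  L_IV = C(19,12)·0.87^12·0.13^7 = 50388·0.188032·6.27485e-07 = 0.00594513
Posterior odds = (P(Z=III)·L_III) / (P(Z=IV)·L_IV) = (0.46·0.0443218) / (0.16·0.00594513) = 0.020388 / 0.000951221 ≈ 21.434

21.434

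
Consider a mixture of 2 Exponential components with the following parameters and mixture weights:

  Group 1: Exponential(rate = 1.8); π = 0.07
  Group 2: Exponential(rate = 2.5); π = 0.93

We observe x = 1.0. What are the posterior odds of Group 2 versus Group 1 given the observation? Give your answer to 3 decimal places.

9.163

Since P(k|x) ∝ w_k f_k(x), the posterior odds are w_i f_i(x) / (w_j f_j(x)).
Component likelihoods at x = 1.0:
  L_1 = 1.8·e^(−1.8·1.0) = 1.8·e^(−1.8000) = 0.297538
  L_2 = 2.5·e^(−2.5·1.0) = 2.5·e^(−2.5000) = 0.205212
0.190848 / 0.0208277 ≈ 9.163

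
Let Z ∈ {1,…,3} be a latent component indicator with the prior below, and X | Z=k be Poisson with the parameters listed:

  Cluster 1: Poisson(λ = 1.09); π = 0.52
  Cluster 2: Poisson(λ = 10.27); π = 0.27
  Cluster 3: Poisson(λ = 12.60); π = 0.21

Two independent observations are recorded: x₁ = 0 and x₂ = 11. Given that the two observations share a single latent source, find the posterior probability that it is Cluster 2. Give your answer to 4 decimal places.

Apply Bayes' rule: the posterior for each component is proportional to its prior times its likelihood at x.
Since both observations come from the same component, the likelihood for component k is f_k(x₁)·f_k(x₂).
  p_1 = [0.336216] × [2.17348e-08] = 7.30758e-09
  p_2 = [3.46574e-05] × [0.11639] = 4.03376e-06
  p_3 = [3.37202e-06] × [0.107352] = 3.61992e-07
Multiply by the mixture weights:
  w_1·p_1 = 0.52 × 7.30758e-09 = 3.79994e-09
  w_2·p_2 = 0.27 × 4.03376e-06 = 1.08912e-06
  w_3·p_3 = 0.21 × 3.61992e-07 = 7.60184e-08
Marginal: 3.79994e-09 + 1.08912e-06 + 7.60184e-08 = 1.16893e-06
P(Cluster 2 | x₁, x₂) = 1.08912e-06 / 1.16893e-06 ≈ 0.9317

0.9317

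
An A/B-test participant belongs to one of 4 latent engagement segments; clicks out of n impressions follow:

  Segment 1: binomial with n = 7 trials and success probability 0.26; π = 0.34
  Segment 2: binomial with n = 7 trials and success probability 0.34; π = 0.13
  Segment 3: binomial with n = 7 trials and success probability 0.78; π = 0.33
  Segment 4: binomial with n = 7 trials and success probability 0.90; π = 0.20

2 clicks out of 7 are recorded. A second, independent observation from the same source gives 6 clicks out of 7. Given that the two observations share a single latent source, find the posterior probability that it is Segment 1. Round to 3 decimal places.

Posterior ∝ prior × likelihood, so P(k | x) ∝ w_k f_k(x); normalise over all components.
Since both observations come from the same component, the likelihood for component k is f_k(x₁)·f_k(x₂).
  p_1 = [C(7,2)·0.26^2·0.74^5 = 21·0.0676·0.221901 = 0.31501] × [0.00160018] = 0.000504074
  p_2 = [C(7,2)·0.34^2·0.66^5 = 21·0.1156·0.125233 = 0.304016] × [0.007137] = 0.00216976
  p_3 = [C(7,2)·0.78^2·0.22^5 = 21·0.6084·0.000515363 = 0.00658449] × [0.346807] = 0.00228355
  p_4 = [C(7,2)·0.90^2·0.10^5 = 21·0.81·1e-05 = 0.0001701] × [0.372009] = 6.32787e-05
Prior × likelihood for each component:
  w_1·p_1 = 0.34 × 0.000504074 = 0.000171385
  w_2·p_2 = 0.13 × 0.00216976 = 0.000282069
  w_3·p_3 = 0.33 × 0.00228355 = 0.000753571
  w_4·p_4 = 0.20 × 6.32787e-05 = 1.26557e-05
Marginal: 0.000171385 + 0.000282069 + 0.000753571 + 1.26557e-05 = 0.00121968
P(Segment 1 | x₁,x₂) ≈ 0.141

0.141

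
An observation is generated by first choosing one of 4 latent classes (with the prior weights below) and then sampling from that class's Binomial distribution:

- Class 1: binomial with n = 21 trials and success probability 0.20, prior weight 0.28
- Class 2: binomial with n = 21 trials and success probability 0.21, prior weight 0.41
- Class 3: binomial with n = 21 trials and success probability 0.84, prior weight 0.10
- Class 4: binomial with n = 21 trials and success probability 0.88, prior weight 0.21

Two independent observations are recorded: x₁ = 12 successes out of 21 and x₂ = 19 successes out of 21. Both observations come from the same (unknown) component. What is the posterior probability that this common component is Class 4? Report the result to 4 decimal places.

Posterior ∝ prior × likelihood, so P(k | x) ∝ π_k f_k(x); normalise over all components.
Since both observations come from the same component, the likelihood for component k is f_k(x₁)·f_k(x₂).
  f_1 = [0.00016159] × [7.04643e-12] = 1.13863e-15
  f_2 = [0.000259131] × [1.73636e-11] = 4.49945e-15
  f_3 = [0.00249273] × [0.195779] = 0.000488024
  f_4 = [0.00032709] × [0.266534] = 8.71806e-05
Prior × likelihood for each component:
  π_1·f_1 = 0.28 × 1.13863e-15 = 3.18817e-16
  π_2·f_2 = 0.41 × 4.49945e-15 = 1.84477e-15
  π_3·f_3 = 0.10 × 0.000488024 = 4.88024e-05
  π_4·f_4 = 0.21 × 8.71806e-05 = 1.83079e-05
Evidence: 3.18817e-16 + 1.84477e-15 + 4.88024e-05 + 1.83079e-05 = 6.71103e-05
P(Class 4 | x₁,x₂) = 1.83079e-05 / 6.71103e-05 ≈ 0.2728

0.2728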